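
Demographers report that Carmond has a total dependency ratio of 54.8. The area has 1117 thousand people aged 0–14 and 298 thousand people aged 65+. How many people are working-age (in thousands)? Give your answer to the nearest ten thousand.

Working-age: 2580

Total dependency ratio = (youth + elderly) / working-age × 100
54.8 = (1117 + 298) / W × 100
⇒ 2580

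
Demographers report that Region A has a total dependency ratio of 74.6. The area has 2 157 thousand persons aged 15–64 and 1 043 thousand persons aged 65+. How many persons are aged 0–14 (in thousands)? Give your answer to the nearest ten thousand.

Aged 0–14: 570

Total dependency ratio = (youth + elderly) / working-age × 100
74.6 = (Y + 1 043) / 2 157 × 100
⇒ 570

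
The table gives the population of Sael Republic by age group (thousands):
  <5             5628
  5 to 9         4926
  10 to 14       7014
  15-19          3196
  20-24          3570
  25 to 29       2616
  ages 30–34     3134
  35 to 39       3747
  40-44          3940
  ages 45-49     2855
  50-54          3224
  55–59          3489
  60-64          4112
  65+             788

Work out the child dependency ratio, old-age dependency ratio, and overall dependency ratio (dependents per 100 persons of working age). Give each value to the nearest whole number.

0–14: 5628 + 4926 + 7014 = 17568
15–64: 3196 + 3570 + 2616 + 3134 + 3747 + 3940 + 2855 + 3224 + 3489 + 4112 = 33883
65+: 788
Youth dependency ratio = 17568 / 33883 × 100 = 52
Old-age dependency ratio = 788 / 33883 × 100 = 2
Total dependency ratio = (17568 + 788) / 33883 × 100 = 18356 / 33883 × 100 = 54

Youth dependency ratio: 52
Old-age dependency ratio: 2
Total dependency ratio: 54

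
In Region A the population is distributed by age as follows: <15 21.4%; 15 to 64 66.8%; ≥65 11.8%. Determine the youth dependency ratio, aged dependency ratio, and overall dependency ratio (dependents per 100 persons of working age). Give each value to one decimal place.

Youth dependency ratio = 21.4 / 66.8 × 100 = 32.0
Old-age dependency ratio = 11.8 / 66.8 × 100 = 17.7
Total dependency ratio = (21.4 + 11.8) / 66.8 × 100 = 33.2 / 66.8 × 100 = 49.7

Youth dependency ratio: 32.0
Old-age dependency ratio: 17.7
Total dependency ratio: 49.7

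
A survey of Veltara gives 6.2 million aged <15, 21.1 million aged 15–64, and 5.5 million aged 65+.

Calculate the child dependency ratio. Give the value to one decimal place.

Youth dependency ratio: 29.4

Youth dependency ratio = 6.2 / 21.1 × 100 = 29.4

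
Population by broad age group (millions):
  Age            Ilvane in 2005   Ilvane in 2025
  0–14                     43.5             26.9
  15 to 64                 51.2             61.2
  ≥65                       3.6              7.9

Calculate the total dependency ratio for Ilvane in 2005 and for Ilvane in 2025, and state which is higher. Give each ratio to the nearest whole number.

Ilvane in 2005: 92
Ilvane in 2025: 57
Higher: Ilvane in 2005

Ilvane in 2005: (43.5 + 3.6) / 51.2 × 100 = 47.1 / 51.2 × 100 = 92
Ilvane in 2025: (26.9 + 7.9) / 61.2 × 100 = 34.8 / 61.2 × 100 = 57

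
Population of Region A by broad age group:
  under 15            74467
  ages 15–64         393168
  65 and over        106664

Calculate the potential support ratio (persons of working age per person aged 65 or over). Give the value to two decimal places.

Potential support ratio = 393168 / 106664 = 3.69

Potential support ratio: 3.69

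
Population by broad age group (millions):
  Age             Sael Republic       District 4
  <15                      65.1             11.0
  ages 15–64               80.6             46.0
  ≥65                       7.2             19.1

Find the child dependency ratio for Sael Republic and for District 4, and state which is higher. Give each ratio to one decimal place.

Sael Republic: 80.8
District 4: 23.9
Higher: Sael Republic

Sael Republic: 65.1 / 80.6 × 100 = 80.8
District 4: 11.0 / 46.0 × 100 = 23.9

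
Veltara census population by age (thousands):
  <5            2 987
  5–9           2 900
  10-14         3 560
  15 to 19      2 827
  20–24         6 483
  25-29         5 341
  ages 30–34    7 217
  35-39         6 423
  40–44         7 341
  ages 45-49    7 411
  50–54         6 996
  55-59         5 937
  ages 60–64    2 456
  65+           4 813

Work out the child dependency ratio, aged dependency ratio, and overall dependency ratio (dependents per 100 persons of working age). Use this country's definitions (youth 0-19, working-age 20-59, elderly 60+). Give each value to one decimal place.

0–19: 2 987 + 2 900 + 3 560 + 2 827 = 12 274
20–59: 6 483 + 5 341 + 7 217 + 6 423 + 7 341 + 7 411 + 6 996 + 5 937 = 53 149
60+: 2 456 + 4 813 = 7 269
Youth dependency ratio = 12 274 / 53 149 × 100 = 23.1
Old-age dependency ratio = 7 269 / 53 149 × 100 = 13.7
Total dependency ratio = (12 274 + 7 269) / 53 149 × 100 = 19 543 / 53 149 × 100 = 36.8

Youth dependency ratio: 23.1
Old-age dependency ratio: 13.7
Total dependency ratio: 36.8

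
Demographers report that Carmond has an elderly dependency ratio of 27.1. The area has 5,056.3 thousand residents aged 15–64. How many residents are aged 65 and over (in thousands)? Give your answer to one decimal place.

Old-age dependency ratio = elderly / working-age × 100
27.1 = E / 5,056.3 × 100
⇒ 1,370.3

Aged 65 and over: 1,370.3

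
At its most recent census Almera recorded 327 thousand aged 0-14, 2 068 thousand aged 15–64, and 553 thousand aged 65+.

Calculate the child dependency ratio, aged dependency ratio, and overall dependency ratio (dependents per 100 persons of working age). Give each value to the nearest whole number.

Youth dependency ratio: 16
Old-age dependency ratio: 27
Total dependency ratio: 43

Youth dependency ratio = 327 / 2 068 × 100 = 16
Old-age dependency ratio = 553 / 2 068 × 100 = 27
Total dependency ratio = (327 + 553) / 2 068 × 100 = 880 / 2 068 × 100 = 43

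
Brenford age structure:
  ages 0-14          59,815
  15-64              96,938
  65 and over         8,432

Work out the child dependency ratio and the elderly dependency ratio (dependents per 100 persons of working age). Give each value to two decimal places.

Youth dependency ratio = 59,815 / 96,938 × 100 = 61.70
Old-age dependency ratio = 8,432 / 96,938 × 100 = 8.70

Youth dependency ratio: 61.70
Old-age dependency ratio: 8.70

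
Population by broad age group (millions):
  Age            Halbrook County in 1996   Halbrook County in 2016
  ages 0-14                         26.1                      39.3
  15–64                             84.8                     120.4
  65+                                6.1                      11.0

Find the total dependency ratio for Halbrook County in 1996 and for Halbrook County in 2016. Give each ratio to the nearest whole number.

Halbrook County in 1996: (26.1 + 6.1) / 84.8 × 100 = 32.2 / 84.8 × 100 = 38
Halbrook County in 2016: (39.3 + 11.0) / 120.4 × 100 = 50.3 / 120.4 × 100 = 42

Halbrook County in 1996: 38
Halbrook County in 2016: 42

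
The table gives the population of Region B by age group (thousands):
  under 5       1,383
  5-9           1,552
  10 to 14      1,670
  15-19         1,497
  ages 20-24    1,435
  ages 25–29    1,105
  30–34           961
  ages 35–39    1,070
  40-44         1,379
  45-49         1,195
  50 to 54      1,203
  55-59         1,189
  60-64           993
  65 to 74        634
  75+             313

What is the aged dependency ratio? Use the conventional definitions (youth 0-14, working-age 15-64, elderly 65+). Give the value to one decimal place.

0–14: 1,383 + 1,552 + 1,670 = 4,605
15–64: 1,497 + 1,435 + 1,105 + 961 + 1,070 + 1,379 + 1,195 + 1,203 + 1,189 + 993 = 12,027
65+: 634 + 313 = 947
Old-age dependency ratio = 947 / 12,027 × 100 = 7.9

Old-age dependency ratio: 7.9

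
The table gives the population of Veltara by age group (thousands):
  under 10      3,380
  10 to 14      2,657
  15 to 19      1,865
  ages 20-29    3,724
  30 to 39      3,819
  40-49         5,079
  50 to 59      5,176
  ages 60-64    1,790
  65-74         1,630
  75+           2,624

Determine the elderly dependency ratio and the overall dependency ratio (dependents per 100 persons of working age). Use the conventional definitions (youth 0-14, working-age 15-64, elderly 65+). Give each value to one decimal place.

0–14: 3,380 + 2,657 = 6,037
15–64: 1,865 + 3,724 + 3,819 + 5,079 + 5,176 + 1,790 = 21,453
65+: 1,630 + 2,624 = 4,254
Old-age dependency ratio = 4,254 / 21,453 × 100 = 19.8
Total dependency ratio = (6,037 + 4,254) / 21,453 × 100 = 10,291 / 21,453 × 100 = 48.0

Old-age dependency ratio: 19.8
Total dependency ratio: 48.0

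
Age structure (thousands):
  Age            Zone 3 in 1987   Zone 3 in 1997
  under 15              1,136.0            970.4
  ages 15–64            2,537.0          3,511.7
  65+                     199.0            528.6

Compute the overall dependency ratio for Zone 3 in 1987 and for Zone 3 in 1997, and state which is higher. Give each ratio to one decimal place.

Zone 3 in 1987: (1,136.0 + 199.0) / 2,537.0 × 100 = 1,335.0 / 2,537.0 × 100 = 52.6
Zone 3 in 1997: (970.4 + 528.6) / 3,511.7 × 100 = 1,499.0 / 3,511.7 × 100 = 42.7

Zone 3 in 1987: 52.6
Zone 3 in 1997: 42.7
Higher: Zone 3 in 1987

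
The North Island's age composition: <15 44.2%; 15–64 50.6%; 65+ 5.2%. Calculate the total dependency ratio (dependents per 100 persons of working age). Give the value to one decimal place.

Total dependency ratio: 97.6

Total dependency ratio = (44.2 + 5.2) / 50.6 × 100 = 49.4 / 50.6 × 100 = 97.6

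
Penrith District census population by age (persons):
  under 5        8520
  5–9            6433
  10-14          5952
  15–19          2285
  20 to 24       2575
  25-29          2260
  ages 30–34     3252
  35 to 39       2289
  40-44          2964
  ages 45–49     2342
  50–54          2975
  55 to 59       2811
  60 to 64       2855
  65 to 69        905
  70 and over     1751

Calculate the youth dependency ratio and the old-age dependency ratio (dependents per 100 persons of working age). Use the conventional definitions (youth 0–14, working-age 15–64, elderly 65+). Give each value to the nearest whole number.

0–14: 8520 + 6433 + 5952 = 20905
15–64: 2285 + 2575 + 2260 + 3252 + 2289 + 2964 + 2342 + 2975 + 2811 + 2855 = 26608
65+: 905 + 1751 = 2656
Youth dependency ratio = 20905 / 26608 × 100 = 79
Old-age dependency ratio = 2656 / 26608 × 100 = 10

Youth dependency ratio: 79
Old-age dependency ratio: 10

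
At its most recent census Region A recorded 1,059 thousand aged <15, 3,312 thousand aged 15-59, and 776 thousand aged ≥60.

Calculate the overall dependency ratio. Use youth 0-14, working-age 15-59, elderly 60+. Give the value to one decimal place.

Total dependency ratio: 55.4

Total dependency ratio = (1,059 + 776) / 3,312 × 100 = 1,835 / 3,312 × 100 = 55.4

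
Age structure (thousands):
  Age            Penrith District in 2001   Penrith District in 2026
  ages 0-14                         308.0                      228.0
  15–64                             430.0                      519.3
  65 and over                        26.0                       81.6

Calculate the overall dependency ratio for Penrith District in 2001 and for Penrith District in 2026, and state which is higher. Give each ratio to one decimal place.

Penrith District in 2001: (308.0 + 26.0) / 430.0 × 100 = 334.0 / 430.0 × 100 = 77.7
Penrith District in 2026: (228.0 + 81.6) / 519.3 × 100 = 309.6 / 519.3 × 100 = 59.6

Penrith District in 2001: 77.7
Penrith District in 2026: 59.6
Higher: Penrith District in 2001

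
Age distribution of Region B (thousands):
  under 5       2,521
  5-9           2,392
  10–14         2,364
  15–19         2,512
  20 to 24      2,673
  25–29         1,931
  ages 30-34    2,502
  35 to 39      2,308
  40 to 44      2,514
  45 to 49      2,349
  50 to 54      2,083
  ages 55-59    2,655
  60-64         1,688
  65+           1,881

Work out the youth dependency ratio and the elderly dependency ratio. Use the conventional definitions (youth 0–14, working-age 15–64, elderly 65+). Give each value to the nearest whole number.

Youth dependency ratio: 31
Old-age dependency ratio: 8

0–14: 2,521 + 2,392 + 2,364 = 7,277
15–64: 2,512 + 2,673 + 1,931 + 2,502 + 2,308 + 2,514 + 2,349 + 2,083 + 2,655 + 1,688 = 23,215
65+: 1,881
Youth dependency ratio = 7,277 / 23,215 × 100 = 31
Old-age dependency ratio = 1,881 / 23,215 × 100 = 8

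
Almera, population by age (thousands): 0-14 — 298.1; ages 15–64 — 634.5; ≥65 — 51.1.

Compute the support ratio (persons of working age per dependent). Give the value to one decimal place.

Support ratio = 634.5 / (298.1 + 51.1) = 634.5 / 349.2 = 1.8

Support ratio: 1.8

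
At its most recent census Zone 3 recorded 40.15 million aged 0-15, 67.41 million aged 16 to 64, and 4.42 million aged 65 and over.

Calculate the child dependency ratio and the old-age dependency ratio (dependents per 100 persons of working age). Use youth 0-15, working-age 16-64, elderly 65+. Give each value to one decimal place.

Youth dependency ratio: 59.6
Old-age dependency ratio: 6.6

Youth dependency ratio = 40.15 / 67.41 × 100 = 59.6
Old-age dependency ratio = 4.42 / 67.41 × 100 = 6.6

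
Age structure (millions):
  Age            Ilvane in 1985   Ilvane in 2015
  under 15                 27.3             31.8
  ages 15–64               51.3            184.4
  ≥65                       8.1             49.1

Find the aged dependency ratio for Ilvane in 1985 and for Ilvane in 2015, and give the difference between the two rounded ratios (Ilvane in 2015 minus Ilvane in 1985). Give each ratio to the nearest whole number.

Ilvane in 1985: 8.1 / 51.3 × 100 = 16
Ilvane in 2015: 49.1 / 184.4 × 100 = 27

Ilvane in 1985: 16
Ilvane in 2015: 27
Difference: +11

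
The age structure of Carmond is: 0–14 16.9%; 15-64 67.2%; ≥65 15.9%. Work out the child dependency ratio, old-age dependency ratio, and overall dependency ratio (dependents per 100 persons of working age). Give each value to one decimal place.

Youth dependency ratio = 16.9 / 67.2 × 100 = 25.1
Old-age dependency ratio = 15.9 / 67.2 × 100 = 23.7
Total dependency ratio = (16.9 + 15.9) / 67.2 × 100 = 32.8 / 67.2 × 100 = 48.8

Youth dependency ratio: 25.1
Old-age dependency ratio: 23.7
Total dependency ratio: 48.8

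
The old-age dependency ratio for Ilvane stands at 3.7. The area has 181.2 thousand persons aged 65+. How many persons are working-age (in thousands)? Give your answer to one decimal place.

Old-age dependency ratio = elderly / working-age × 100
3.7 = 181.2 / W × 100
⇒ 4,897.3

Working-age: 4,897.3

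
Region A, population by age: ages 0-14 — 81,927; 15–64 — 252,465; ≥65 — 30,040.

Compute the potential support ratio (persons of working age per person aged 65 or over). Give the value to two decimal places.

Potential support ratio = 252,465 / 30,040 = 8.40

Potential support ratio: 8.40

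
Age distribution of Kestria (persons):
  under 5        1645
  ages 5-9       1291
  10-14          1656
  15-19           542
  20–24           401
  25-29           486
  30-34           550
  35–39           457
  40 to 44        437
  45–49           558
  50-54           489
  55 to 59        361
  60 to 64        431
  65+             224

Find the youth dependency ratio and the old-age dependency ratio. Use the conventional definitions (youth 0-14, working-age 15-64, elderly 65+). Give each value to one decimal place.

0–14: 1645 + 1291 + 1656 = 4592
15–64: 542 + 401 + 486 + 550 + 457 + 437 + 558 + 489 + 361 + 431 = 4712
65+: 224
Youth dependency ratio = 4592 / 4712 × 100 = 97.5
Old-age dependency ratio = 224 / 4712 × 100 = 4.8

Youth dependency ratio: 97.5
Old-age dependency ratio: 4.8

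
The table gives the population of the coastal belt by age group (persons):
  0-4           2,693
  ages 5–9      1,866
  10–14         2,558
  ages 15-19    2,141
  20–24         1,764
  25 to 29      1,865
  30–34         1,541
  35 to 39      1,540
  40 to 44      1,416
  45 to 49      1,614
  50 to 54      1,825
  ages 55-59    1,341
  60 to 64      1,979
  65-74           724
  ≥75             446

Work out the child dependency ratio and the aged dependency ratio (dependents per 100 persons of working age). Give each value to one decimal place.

Youth dependency ratio: 41.8
Old-age dependency ratio: 6.9

0–14: 2,693 + 1,866 + 2,558 = 7,117
15–64: 2,141 + 1,764 + 1,865 + 1,541 + 1,540 + 1,416 + 1,614 + 1,825 + 1,341 + 1,979 = 17,026
65+: 724 + 446 = 1,170
Youth dependency ratio = 7,117 / 17,026 × 100 = 41.8
Old-age dependency ratio = 1,170 / 17,026 × 100 = 6.9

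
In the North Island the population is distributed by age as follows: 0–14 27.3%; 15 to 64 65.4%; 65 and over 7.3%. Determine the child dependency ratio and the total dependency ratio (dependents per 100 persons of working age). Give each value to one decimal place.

Youth dependency ratio = 27.3 / 65.4 × 100 = 41.7
Total dependency ratio = (27.3 + 7.3) / 65.4 × 100 = 34.6 / 65.4 × 100 = 52.9

Youth dependency ratio: 41.7
Total dependency ratio: 52.9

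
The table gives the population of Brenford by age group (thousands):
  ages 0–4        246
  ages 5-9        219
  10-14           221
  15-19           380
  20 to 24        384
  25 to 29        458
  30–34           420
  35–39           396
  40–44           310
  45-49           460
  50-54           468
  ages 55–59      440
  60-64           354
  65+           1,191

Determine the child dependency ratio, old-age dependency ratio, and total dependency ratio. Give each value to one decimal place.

Youth dependency ratio: 16.9
Old-age dependency ratio: 29.3
Total dependency ratio: 46.1

0–14: 246 + 219 + 221 = 686
15–64: 380 + 384 + 458 + 420 + 396 + 310 + 460 + 468 + 440 + 354 = 4,070
65+: 1,191
Youth dependency ratio = 686 / 4,070 × 100 = 16.9
Old-age dependency ratio = 1,191 / 4,070 × 100 = 29.3
Total dependency ratio = (686 + 1,191) / 4,070 × 100 = 1,877 / 4,070 × 100 = 46.1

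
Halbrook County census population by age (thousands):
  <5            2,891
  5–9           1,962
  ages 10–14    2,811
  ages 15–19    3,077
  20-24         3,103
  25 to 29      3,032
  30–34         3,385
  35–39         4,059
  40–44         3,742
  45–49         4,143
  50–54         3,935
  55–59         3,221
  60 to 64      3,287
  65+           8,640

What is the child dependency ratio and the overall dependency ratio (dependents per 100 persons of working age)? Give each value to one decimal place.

Youth dependency ratio: 21.9
Total dependency ratio: 46.6

0–14: 2,891 + 1,962 + 2,811 = 7,664
15–64: 3,077 + 3,103 + 3,032 + 3,385 + 4,059 + 3,742 + 4,143 + 3,935 + 3,221 + 3,287 = 34,984
65+: 8,640
Youth dependency ratio = 7,664 / 34,984 × 100 = 21.9
Total dependency ratio = (7,664 + 8,640) / 34,984 × 100 = 16,304 / 34,984 × 100 = 46.6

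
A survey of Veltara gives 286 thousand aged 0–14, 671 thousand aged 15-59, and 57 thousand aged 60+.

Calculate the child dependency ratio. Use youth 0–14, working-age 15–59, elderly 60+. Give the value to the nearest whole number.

Youth dependency ratio: 43

Youth dependency ratio = 286 / 671 × 100 = 43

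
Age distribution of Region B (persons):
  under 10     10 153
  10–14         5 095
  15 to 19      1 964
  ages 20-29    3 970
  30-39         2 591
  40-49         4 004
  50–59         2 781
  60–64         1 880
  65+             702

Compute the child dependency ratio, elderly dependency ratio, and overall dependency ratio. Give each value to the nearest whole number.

0–14: 10 153 + 5 095 = 15 248
15–64: 1 964 + 3 970 + 2 591 + 4 004 + 2 781 + 1 880 = 17 190
65+: 702
Youth dependency ratio = 15 248 / 17 190 × 100 = 89
Old-age dependency ratio = 702 / 17 190 × 100 = 4
Total dependency ratio = (15 248 + 702) / 17 190 × 100 = 15 950 / 17 190 × 100 = 93

Youth dependency ratio: 89
Old-age dependency ratio: 4
Total dependency ratio: 93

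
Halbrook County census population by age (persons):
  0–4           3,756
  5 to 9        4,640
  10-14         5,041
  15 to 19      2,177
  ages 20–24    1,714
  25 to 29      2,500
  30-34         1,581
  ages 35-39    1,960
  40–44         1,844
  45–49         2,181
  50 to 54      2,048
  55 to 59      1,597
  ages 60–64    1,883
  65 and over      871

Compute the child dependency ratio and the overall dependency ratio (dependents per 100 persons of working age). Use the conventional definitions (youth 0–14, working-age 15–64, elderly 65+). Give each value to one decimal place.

0–14: 3,756 + 4,640 + 5,041 = 13,437
15–64: 2,177 + 1,714 + 2,500 + 1,581 + 1,960 + 1,844 + 2,181 + 2,048 + 1,597 + 1,883 = 19,485
65+: 871
Youth dependency ratio = 13,437 / 19,485 × 100 = 69.0
Total dependency ratio = (13,437 + 871) / 19,485 × 100 = 14,308 / 19,485 × 100 = 73.4

Youth dependency ratio: 69.0
Total dependency ratio: 73.4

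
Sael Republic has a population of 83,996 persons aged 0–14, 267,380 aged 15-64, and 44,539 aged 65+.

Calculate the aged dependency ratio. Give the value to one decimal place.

Old-age dependency ratio: 16.7

Old-age dependency ratio = 44,539 / 267,380 × 100 = 16.7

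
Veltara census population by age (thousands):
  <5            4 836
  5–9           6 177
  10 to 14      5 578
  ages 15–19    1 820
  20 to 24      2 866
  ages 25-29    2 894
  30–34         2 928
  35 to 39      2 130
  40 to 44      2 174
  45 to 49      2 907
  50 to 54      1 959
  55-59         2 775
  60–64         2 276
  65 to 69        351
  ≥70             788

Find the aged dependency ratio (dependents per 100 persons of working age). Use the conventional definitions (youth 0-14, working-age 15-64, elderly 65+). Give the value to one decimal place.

0–14: 4 836 + 6 177 + 5 578 = 16 591
15–64: 1 820 + 2 866 + 2 894 + 2 928 + 2 130 + 2 174 + 2 907 + 1 959 + 2 775 + 2 276 = 24 729
65+: 351 + 788 = 1 139
Old-age dependency ratio = 1 139 / 24 729 × 100 = 4.6

Old-age dependency ratio: 4.6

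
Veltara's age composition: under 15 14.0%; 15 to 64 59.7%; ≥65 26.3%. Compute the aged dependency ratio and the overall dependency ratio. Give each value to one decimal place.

Old-age dependency ratio = 26.3 / 59.7 × 100 = 44.1
Total dependency ratio = (14.0 + 26.3) / 59.7 × 100 = 40.3 / 59.7 × 100 = 67.5

Old-age dependency ratio: 44.1
Total dependency ratio: 67.5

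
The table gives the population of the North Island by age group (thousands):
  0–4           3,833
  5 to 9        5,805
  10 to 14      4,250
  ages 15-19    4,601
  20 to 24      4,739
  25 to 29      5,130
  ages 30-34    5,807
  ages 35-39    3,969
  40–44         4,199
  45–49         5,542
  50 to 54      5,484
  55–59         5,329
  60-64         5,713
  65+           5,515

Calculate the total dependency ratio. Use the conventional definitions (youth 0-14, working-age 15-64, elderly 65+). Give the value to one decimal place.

Total dependency ratio: 38.4

0–14: 3,833 + 5,805 + 4,250 = 13,888
15–64: 4,601 + 4,739 + 5,130 + 5,807 + 3,969 + 4,199 + 5,542 + 5,484 + 5,329 + 5,713 = 50,513
65+: 5,515
Total dependency ratio = (13,888 + 5,515) / 50,513 × 100 = 19,403 / 50,513 × 100 = 38.4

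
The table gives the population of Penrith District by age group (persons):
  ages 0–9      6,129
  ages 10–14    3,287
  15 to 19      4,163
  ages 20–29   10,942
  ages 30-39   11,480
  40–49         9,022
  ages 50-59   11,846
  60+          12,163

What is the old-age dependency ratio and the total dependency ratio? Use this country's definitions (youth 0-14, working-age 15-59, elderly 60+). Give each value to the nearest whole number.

Old-age dependency ratio: 26
Total dependency ratio: 45

0–14: 6,129 + 3,287 = 9,416
15–59: 4,163 + 10,942 + 11,480 + 9,022 + 11,846 = 47,453
60+: 12,163
Old-age dependency ratio = 12,163 / 47,453 × 100 = 26
Total dependency ratio = (9,416 + 12,163) / 47,453 × 100 = 21,579 / 47,453 × 100 = 45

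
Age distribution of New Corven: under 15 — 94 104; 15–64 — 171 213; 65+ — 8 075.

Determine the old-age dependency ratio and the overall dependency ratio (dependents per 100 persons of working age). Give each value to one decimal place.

Old-age dependency ratio = 8 075 / 171 213 × 100 = 4.7
Total dependency ratio = (94 104 + 8 075) / 171 213 × 100 = 102 179 / 171 213 × 100 = 59.7

Old-age dependency ratio: 4.7
Total dependency ratio: 59.7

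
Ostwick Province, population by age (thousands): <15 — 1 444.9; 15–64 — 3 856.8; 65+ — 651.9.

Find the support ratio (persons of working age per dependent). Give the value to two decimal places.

Support ratio = 3 856.8 / (1 444.9 + 651.9) = 3 856.8 / 2 096.8 = 1.84

Support ratio: 1.84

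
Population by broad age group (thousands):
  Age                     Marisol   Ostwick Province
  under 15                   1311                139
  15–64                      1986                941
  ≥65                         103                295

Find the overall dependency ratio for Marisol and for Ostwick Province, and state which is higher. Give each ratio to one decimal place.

Marisol: (1311 + 103) / 1986 × 100 = 1414 / 1986 × 100 = 71.2
Ostwick Province: (139 + 295) / 941 × 100 = 434 / 941 × 100 = 46.1

Marisol: 71.2
Ostwick Province: 46.1
Higher: Marisol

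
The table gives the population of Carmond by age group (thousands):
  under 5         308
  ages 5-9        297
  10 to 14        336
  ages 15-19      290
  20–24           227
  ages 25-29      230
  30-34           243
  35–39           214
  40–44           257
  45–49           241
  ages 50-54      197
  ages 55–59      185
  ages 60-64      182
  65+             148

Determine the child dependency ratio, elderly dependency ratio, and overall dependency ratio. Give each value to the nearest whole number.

Youth dependency ratio: 42
Old-age dependency ratio: 7
Total dependency ratio: 48

0–14: 308 + 297 + 336 = 941
15–64: 290 + 227 + 230 + 243 + 214 + 257 + 241 + 197 + 185 + 182 = 2266
65+: 148
Youth dependency ratio = 941 / 2266 × 100 = 42
Old-age dependency ratio = 148 / 2266 × 100 = 7
Total dependency ratio = (941 + 148) / 2266 × 100 = 1089 / 2266 × 100 = 48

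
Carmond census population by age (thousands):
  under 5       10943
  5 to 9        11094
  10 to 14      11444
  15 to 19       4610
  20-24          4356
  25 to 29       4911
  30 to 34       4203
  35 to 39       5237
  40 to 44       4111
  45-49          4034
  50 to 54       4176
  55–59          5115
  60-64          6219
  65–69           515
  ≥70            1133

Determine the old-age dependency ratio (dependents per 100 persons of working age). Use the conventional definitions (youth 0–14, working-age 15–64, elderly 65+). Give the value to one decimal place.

0–14: 10943 + 11094 + 11444 = 33481
15–64: 4610 + 4356 + 4911 + 4203 + 5237 + 4111 + 4034 + 4176 + 5115 + 6219 = 46972
65+: 515 + 1133 = 1648
Old-age dependency ratio = 1648 / 46972 × 100 = 3.5

Old-age dependency ratio: 3.5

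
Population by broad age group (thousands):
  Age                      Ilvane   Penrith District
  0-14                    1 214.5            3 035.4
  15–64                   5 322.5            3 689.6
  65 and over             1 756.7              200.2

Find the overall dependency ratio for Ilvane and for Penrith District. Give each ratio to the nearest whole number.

Ilvane: (1 214.5 + 1 756.7) / 5 322.5 × 100 = 2 971.2 / 5 322.5 × 100 = 56
Penrith District: (3 035.4 + 200.2) / 3 689.6 × 100 = 3 235.6 / 3 689.6 × 100 = 88

Ilvane: 56
Penrith District: 88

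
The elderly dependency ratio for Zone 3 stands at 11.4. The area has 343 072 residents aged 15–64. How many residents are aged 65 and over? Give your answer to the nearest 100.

Old-age dependency ratio = elderly / working-age × 100
11.4 = E / 343 072 × 100
⇒ 39 100

Aged 65 and over: 39 100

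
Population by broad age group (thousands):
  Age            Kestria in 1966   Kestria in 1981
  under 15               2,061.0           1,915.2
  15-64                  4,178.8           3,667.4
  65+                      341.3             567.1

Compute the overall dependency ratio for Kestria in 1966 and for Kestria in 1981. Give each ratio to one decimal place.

Kestria in 1966: (2,061.0 + 341.3) / 4,178.8 × 100 = 2,402.3 / 4,178.8 × 100 = 57.5
Kestria in 1981: (1,915.2 + 567.1) / 3,667.4 × 100 = 2,482.3 / 3,667.4 × 100 = 67.7

Kestria in 1966: 57.5
Kestria in 1981: 67.7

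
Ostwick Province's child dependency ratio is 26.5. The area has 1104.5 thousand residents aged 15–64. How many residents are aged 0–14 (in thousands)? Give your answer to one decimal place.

Youth dependency ratio = youth / working-age × 100
26.5 = Y / 1104.5 × 100
⇒ 292.7

Aged 0–14: 292.7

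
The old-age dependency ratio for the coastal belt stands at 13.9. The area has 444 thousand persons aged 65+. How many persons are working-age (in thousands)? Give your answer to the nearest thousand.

Old-age dependency ratio = elderly / working-age × 100
13.9 = 444 / W × 100
⇒ 3,194

Working-age: 3,194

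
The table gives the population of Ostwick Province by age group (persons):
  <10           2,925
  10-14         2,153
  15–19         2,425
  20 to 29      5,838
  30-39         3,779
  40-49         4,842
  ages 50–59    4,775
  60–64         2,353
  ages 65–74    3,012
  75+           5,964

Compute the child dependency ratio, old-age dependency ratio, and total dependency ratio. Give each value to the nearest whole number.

0–14: 2,925 + 2,153 = 5,078
15–64: 2,425 + 5,838 + 3,779 + 4,842 + 4,775 + 2,353 = 24,012
65+: 3,012 + 5,964 = 8,976
Youth dependency ratio = 5,078 / 24,012 × 100 = 21
Old-age dependency ratio = 8,976 / 24,012 × 100 = 37
Total dependency ratio = (5,078 + 8,976) / 24,012 × 100 = 14,054 / 24,012 × 100 = 59

Youth dependency ratio: 21
Old-age dependency ratio: 37
Total dependency ratio: 59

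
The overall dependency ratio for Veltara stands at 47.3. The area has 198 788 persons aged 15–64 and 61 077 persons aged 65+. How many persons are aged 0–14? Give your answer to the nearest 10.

Aged 0–14: 32 950

Total dependency ratio = (youth + elderly) / working-age × 100
47.3 = (Y + 61 077) / 198 788 × 100
⇒ 32 950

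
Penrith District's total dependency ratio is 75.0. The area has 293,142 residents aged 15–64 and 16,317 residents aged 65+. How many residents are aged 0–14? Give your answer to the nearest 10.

Aged 0–14: 203,540

Total dependency ratio = (youth + elderly) / working-age × 100
75.0 = (Y + 16,317) / 293,142 × 100
⇒ 203,540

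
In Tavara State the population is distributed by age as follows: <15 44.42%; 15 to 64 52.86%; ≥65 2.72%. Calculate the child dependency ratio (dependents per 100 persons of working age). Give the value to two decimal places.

Youth dependency ratio: 84.03

Youth dependency ratio = 44.42 / 52.86 × 100 = 84.03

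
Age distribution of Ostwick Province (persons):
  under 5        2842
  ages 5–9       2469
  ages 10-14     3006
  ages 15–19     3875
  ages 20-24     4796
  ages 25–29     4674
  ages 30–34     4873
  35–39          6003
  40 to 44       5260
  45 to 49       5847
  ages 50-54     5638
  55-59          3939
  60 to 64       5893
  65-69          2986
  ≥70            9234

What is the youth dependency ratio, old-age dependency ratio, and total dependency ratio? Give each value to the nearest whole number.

Youth dependency ratio: 16
Old-age dependency ratio: 24
Total dependency ratio: 40

0–14: 2842 + 2469 + 3006 = 8317
15–64: 3875 + 4796 + 4674 + 4873 + 6003 + 5260 + 5847 + 5638 + 3939 + 5893 = 50798
65+: 2986 + 9234 = 12220
Youth dependency ratio = 8317 / 50798 × 100 = 16
Old-age dependency ratio = 12220 / 50798 × 100 = 24
Total dependency ratio = (8317 + 12220) / 50798 × 100 = 20537 / 50798 × 100 = 40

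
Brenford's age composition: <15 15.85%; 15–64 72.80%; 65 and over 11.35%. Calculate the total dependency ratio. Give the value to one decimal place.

Total dependency ratio = (15.85 + 11.35) / 72.80 × 100 = 27.20 / 72.80 × 100 = 37.4

Total dependency ratio: 37.4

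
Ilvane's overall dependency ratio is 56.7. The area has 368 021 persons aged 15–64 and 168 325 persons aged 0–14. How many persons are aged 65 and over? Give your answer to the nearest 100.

Aged 65 and over: 40 300

Total dependency ratio = (youth + elderly) / working-age × 100
56.7 = (168 325 + E) / 368 021 × 100
⇒ 40 300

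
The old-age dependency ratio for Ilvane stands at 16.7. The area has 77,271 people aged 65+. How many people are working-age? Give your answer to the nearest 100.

Old-age dependency ratio = elderly / working-age × 100
16.7 = 77,271 / W × 100
⇒ 462,700

Working-age: 462,700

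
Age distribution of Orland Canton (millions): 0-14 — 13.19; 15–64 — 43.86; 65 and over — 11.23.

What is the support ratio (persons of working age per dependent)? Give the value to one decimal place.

Support ratio = 43.86 / (13.19 + 11.23) = 43.86 / 24.42 = 1.8

Support ratio: 1.8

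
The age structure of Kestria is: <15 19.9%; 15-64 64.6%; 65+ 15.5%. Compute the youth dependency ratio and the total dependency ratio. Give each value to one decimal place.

Youth dependency ratio = 19.9 / 64.6 × 100 = 30.8
Total dependency ratio = (19.9 + 15.5) / 64.6 × 100 = 35.4 / 64.6 × 100 = 54.8

Youth dependency ratio: 30.8
Total dependency ratio: 54.8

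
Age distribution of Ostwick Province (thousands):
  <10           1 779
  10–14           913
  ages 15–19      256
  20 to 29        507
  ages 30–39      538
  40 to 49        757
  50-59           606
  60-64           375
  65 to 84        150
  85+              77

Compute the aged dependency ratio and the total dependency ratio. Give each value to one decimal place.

0–14: 1 779 + 913 = 2 692
15–64: 256 + 507 + 538 + 757 + 606 + 375 = 3 039
65+: 150 + 77 = 227
Old-age dependency ratio = 227 / 3 039 × 100 = 7.5
Total dependency ratio = (2 692 + 227) / 3 039 × 100 = 2 919 / 3 039 × 100 = 96.1

Old-age dependency ratio: 7.5
Total dependency ratio: 96.1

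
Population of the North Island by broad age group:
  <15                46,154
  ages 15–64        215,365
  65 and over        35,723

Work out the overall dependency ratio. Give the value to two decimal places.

Total dependency ratio = (46,154 + 35,723) / 215,365 × 100 = 81,877 / 215,365 × 100 = 38.02

Total dependency ratio: 38.02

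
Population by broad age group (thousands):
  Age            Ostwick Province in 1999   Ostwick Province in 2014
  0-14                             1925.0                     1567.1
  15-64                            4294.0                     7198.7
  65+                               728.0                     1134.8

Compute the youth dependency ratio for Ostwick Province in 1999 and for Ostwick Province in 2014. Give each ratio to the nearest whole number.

Ostwick Province in 1999: 45
Ostwick Province in 2014: 22

Ostwick Province in 1999: 1925.0 / 4294.0 × 100 = 45
Ostwick Province in 2014: 1567.1 / 7198.7 × 100 = 22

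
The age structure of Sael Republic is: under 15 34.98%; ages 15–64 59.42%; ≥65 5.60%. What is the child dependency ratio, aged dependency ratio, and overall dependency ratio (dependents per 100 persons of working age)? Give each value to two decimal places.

Youth dependency ratio: 58.87
Old-age dependency ratio: 9.42
Total dependency ratio: 68.29

Youth dependency ratio = 34.98 / 59.42 × 100 = 58.87
Old-age dependency ratio = 5.60 / 59.42 × 100 = 9.42
Total dependency ratio = (34.98 + 5.60) / 59.42 × 100 = 40.58 / 59.42 × 100 = 68.29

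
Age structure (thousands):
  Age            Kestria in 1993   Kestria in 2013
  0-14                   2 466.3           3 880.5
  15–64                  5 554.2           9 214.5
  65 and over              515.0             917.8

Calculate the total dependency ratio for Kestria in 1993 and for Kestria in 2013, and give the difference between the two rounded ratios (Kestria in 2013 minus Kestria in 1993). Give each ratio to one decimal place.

Kestria in 1993: 53.7
Kestria in 2013: 52.1
Difference: -1.6

Kestria in 1993: (2 466.3 + 515.0) / 5 554.2 × 100 = 2 981.3 / 5 554.2 × 100 = 53.7
Kestria in 2013: (3 880.5 + 917.8) / 9 214.5 × 100 = 4 798.3 / 9 214.5 × 100 = 52.1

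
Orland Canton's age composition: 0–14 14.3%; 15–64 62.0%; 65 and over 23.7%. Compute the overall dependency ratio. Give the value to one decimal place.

Total dependency ratio = (14.3 + 23.7) / 62.0 × 100 = 38.0 / 62.0 × 100 = 61.3

Total dependency ratio: 61.3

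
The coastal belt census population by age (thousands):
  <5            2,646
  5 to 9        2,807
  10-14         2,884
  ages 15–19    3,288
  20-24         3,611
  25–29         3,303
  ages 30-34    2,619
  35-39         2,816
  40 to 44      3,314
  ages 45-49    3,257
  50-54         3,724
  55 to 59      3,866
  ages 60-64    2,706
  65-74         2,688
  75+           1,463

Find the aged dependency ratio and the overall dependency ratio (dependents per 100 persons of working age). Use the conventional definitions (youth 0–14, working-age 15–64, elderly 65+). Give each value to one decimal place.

Old-age dependency ratio: 12.8
Total dependency ratio: 38.4

0–14: 2,646 + 2,807 + 2,884 = 8,337
15–64: 3,288 + 3,611 + 3,303 + 2,619 + 2,816 + 3,314 + 3,257 + 3,724 + 3,866 + 2,706 = 32,504
65+: 2,688 + 1,463 = 4,151
Old-age dependency ratio = 4,151 / 32,504 × 100 = 12.8
Total dependency ratio = (8,337 + 4,151) / 32,504 × 100 = 12,488 / 32,504 × 100 = 38.4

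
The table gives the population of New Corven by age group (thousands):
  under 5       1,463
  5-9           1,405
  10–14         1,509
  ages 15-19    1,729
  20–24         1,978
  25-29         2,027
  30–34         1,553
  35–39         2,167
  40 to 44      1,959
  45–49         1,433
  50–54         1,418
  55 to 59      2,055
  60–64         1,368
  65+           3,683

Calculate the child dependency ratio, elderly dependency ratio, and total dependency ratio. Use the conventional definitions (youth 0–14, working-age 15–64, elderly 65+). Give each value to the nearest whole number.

0–14: 1,463 + 1,405 + 1,509 = 4,377
15–64: 1,729 + 1,978 + 2,027 + 1,553 + 2,167 + 1,959 + 1,433 + 1,418 + 2,055 + 1,368 = 17,687
65+: 3,683
Youth dependency ratio = 4,377 / 17,687 × 100 = 25
Old-age dependency ratio = 3,683 / 17,687 × 100 = 21
Total dependency ratio = (4,377 + 3,683) / 17,687 × 100 = 8,060 / 17,687 × 100 = 46

Youth dependency ratio: 25
Old-age dependency ratio: 21
Total dependency ratio: 46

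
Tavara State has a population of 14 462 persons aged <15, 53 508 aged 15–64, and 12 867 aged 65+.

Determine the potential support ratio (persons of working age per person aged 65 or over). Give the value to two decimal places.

Potential support ratio = 53 508 / 12 867 = 4.16

Potential support ratio: 4.16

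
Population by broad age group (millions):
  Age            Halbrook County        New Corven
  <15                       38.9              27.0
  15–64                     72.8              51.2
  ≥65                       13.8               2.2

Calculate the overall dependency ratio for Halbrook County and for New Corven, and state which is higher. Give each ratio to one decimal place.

Halbrook County: (38.9 + 13.8) / 72.8 × 100 = 52.7 / 72.8 × 100 = 72.4
New Corven: (27.0 + 2.2) / 51.2 × 100 = 29.2 / 51.2 × 100 = 57.0

Halbrook County: 72.4
New Corven: 57.0
Higher: Halbrook County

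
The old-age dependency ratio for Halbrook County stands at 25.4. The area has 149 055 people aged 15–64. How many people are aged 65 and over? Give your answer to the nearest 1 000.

Aged 65 and over: 38 000

Old-age dependency ratio = elderly / working-age × 100
25.4 = E / 149 055 × 100
⇒ 38 000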